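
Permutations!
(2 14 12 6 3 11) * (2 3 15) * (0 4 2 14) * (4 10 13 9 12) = (0 10 13 9 12 6 15 14 4 2)(3 11) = [10, 1, 0, 11, 2, 5, 15, 7, 8, 12, 13, 3, 6, 9, 4, 14]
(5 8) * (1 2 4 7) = [0, 2, 4, 3, 7, 8, 6, 1, 5] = (1 2 4 7)(5 8)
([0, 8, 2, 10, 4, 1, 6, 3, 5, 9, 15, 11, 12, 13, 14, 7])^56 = (15)(1 5 8)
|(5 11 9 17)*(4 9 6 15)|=7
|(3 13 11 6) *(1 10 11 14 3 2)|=|(1 10 11 6 2)(3 13 14)|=15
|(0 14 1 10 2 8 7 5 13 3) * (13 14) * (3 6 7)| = 11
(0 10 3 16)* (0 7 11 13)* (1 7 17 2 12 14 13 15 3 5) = (0 10 5 1 7 11 15 3 16 17 2 12 14 13) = [10, 7, 12, 16, 4, 1, 6, 11, 8, 9, 5, 15, 14, 0, 13, 3, 17, 2]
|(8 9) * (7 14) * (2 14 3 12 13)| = 6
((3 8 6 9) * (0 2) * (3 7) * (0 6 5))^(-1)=((0 2 6 9 7 3 8 5))^(-1)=(0 5 8 3 7 9 6 2)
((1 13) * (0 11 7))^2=(13)(0 7 11)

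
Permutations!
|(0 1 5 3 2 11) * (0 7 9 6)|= |(0 1 5 3 2 11 7 9 6)|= 9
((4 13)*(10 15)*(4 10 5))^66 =((4 13 10 15 5))^66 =(4 13 10 15 5)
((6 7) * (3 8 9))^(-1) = (3 9 8)(6 7)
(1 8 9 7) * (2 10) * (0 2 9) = (0 2 10 9 7 1 8) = [2, 8, 10, 3, 4, 5, 6, 1, 0, 7, 9]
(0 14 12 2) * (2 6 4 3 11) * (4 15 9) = (0 14 12 6 15 9 4 3 11 2) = [14, 1, 0, 11, 3, 5, 15, 7, 8, 4, 10, 2, 6, 13, 12, 9]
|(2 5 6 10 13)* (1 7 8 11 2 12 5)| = 5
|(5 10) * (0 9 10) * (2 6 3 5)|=7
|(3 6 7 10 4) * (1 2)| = 10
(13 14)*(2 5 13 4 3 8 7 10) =(2 5 13 14 4 3 8 7 10) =[0, 1, 5, 8, 3, 13, 6, 10, 7, 9, 2, 11, 12, 14, 4]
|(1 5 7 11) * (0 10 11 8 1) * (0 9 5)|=|(0 10 11 9 5 7 8 1)|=8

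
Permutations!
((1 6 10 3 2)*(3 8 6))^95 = ((1 3 2)(6 10 8))^95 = (1 2 3)(6 8 10)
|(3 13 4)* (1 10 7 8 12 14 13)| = 9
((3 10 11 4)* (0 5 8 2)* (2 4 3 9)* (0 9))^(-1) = (0 4 8 5)(2 9)(3 11 10)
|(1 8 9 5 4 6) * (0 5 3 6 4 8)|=|(0 5 8 9 3 6 1)|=7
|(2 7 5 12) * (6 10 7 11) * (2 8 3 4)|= 10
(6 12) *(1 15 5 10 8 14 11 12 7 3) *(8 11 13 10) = (1 15 5 8 14 13 10 11 12 6 7 3) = [0, 15, 2, 1, 4, 8, 7, 3, 14, 9, 11, 12, 6, 10, 13, 5]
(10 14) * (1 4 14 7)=(1 4 14 10 7)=[0, 4, 2, 3, 14, 5, 6, 1, 8, 9, 7, 11, 12, 13, 10]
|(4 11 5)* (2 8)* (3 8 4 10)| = |(2 4 11 5 10 3 8)| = 7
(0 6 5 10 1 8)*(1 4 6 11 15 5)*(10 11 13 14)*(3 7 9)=(0 13 14 10 4 6 1 8)(3 7 9)(5 11 15)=[13, 8, 2, 7, 6, 11, 1, 9, 0, 3, 4, 15, 12, 14, 10, 5]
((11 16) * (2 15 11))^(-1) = ((2 15 11 16))^(-1) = (2 16 11 15)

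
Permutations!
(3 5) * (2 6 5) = (2 6 5 3) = [0, 1, 6, 2, 4, 3, 5]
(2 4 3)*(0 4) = (0 4 3 2) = [4, 1, 0, 2, 3]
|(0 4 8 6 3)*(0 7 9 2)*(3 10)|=9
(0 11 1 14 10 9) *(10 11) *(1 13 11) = (0 10 9)(1 14)(11 13) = [10, 14, 2, 3, 4, 5, 6, 7, 8, 0, 9, 13, 12, 11, 1]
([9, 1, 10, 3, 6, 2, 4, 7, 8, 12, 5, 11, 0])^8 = [12, 1, 5, 3, 4, 10, 6, 7, 8, 0, 2, 11, 9]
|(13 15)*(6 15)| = 3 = |(6 15 13)|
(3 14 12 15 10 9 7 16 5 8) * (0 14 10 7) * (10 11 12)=(0 14 10 9)(3 11 12 15 7 16 5 8)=[14, 1, 2, 11, 4, 8, 6, 16, 3, 0, 9, 12, 15, 13, 10, 7, 5]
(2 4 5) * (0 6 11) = [6, 1, 4, 3, 5, 2, 11, 7, 8, 9, 10, 0] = (0 6 11)(2 4 5)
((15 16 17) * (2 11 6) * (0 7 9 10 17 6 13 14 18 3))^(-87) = ((0 7 9 10 17 15 16 6 2 11 13 14 18 3))^(-87) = (0 14 2 15 9 3 13 6 17 7 18 11 16 10)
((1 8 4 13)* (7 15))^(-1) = (1 13 4 8)(7 15)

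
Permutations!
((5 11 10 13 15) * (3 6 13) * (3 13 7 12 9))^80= ((3 6 7 12 9)(5 11 10 13 15))^80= (15)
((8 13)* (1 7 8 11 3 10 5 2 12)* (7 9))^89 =(1 9 7 8 13 11 3 10 5 2 12)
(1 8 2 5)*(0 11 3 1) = [11, 8, 5, 1, 4, 0, 6, 7, 2, 9, 10, 3] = (0 11 3 1 8 2 5)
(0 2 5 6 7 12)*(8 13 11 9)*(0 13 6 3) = (0 2 5 3)(6 7 12 13 11 9 8) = [2, 1, 5, 0, 4, 3, 7, 12, 6, 8, 10, 9, 13, 11]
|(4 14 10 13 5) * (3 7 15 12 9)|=5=|(3 7 15 12 9)(4 14 10 13 5)|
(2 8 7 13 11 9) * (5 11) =(2 8 7 13 5 11 9) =[0, 1, 8, 3, 4, 11, 6, 13, 7, 2, 10, 9, 12, 5]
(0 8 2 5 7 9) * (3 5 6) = (0 8 2 6 3 5 7 9) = [8, 1, 6, 5, 4, 7, 3, 9, 2, 0]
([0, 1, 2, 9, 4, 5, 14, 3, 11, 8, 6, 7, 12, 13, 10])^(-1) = (3 7 11 8 9)(6 10 14)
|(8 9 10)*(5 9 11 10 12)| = 3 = |(5 9 12)(8 11 10)|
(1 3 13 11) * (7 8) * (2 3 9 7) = (1 9 7 8 2 3 13 11) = [0, 9, 3, 13, 4, 5, 6, 8, 2, 7, 10, 1, 12, 11]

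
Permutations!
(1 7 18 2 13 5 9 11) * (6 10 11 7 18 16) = (1 18 2 13 5 9 7 16 6 10 11) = [0, 18, 13, 3, 4, 9, 10, 16, 8, 7, 11, 1, 12, 5, 14, 15, 6, 17, 2]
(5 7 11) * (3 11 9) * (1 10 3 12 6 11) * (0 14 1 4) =(0 14 1 10 3 4)(5 7 9 12 6 11) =[14, 10, 2, 4, 0, 7, 11, 9, 8, 12, 3, 5, 6, 13, 1]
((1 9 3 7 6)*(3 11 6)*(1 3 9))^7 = (3 9 6 7 11)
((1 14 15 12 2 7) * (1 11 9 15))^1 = ((1 14)(2 7 11 9 15 12))^1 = (1 14)(2 7 11 9 15 12)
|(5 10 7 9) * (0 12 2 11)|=|(0 12 2 11)(5 10 7 9)|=4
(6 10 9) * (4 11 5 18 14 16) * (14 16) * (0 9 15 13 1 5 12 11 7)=(0 9 6 10 15 13 1 5 18 16 4 7)(11 12)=[9, 5, 2, 3, 7, 18, 10, 0, 8, 6, 15, 12, 11, 1, 14, 13, 4, 17, 16]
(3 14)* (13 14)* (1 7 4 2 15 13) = [0, 7, 15, 1, 2, 5, 6, 4, 8, 9, 10, 11, 12, 14, 3, 13] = (1 7 4 2 15 13 14 3)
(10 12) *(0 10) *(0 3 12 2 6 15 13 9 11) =(0 10 2 6 15 13 9 11)(3 12) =[10, 1, 6, 12, 4, 5, 15, 7, 8, 11, 2, 0, 3, 9, 14, 13]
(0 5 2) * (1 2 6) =(0 5 6 1 2) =[5, 2, 0, 3, 4, 6, 1]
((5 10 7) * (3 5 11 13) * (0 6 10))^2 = ((0 6 10 7 11 13 3 5))^2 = (0 10 11 3)(5 6 7 13)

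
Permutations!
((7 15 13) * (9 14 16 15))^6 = ((7 9 14 16 15 13))^6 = (16)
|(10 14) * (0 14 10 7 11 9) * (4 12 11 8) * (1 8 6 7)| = 8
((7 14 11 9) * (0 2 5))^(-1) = (0 5 2)(7 9 11 14)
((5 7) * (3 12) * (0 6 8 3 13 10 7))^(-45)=((0 6 8 3 12 13 10 7 5))^(-45)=(13)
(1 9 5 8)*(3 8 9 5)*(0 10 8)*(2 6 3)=(0 10 8 1 5 9 2 6 3)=[10, 5, 6, 0, 4, 9, 3, 7, 1, 2, 8]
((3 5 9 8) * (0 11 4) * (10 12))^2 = (12)(0 4 11)(3 9)(5 8)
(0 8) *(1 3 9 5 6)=[8, 3, 2, 9, 4, 6, 1, 7, 0, 5]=(0 8)(1 3 9 5 6)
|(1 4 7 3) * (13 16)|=4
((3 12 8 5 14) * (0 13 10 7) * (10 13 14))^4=((0 14 3 12 8 5 10 7))^4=(0 8)(3 10)(5 14)(7 12)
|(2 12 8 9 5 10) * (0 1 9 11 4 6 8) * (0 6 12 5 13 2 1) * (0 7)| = 30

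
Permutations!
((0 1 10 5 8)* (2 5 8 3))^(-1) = (0 8 10 1)(2 3 5)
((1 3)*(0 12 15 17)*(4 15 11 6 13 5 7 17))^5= (0 5 11 17 13 12 7 6)(1 3)(4 15)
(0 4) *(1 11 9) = (0 4)(1 11 9) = [4, 11, 2, 3, 0, 5, 6, 7, 8, 1, 10, 9]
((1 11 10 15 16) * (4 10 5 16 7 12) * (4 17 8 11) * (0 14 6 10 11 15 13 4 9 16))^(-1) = ((0 14 6 10 13 4 11 5)(1 9 16)(7 12 17 8 15))^(-1) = (0 5 11 4 13 10 6 14)(1 16 9)(7 15 8 17 12)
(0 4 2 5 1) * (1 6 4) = (0 1)(2 5 6 4) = [1, 0, 5, 3, 2, 6, 4]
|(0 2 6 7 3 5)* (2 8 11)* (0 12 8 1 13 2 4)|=|(0 1 13 2 6 7 3 5 12 8 11 4)|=12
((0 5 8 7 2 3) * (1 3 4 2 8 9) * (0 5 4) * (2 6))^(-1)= ((0 4 6 2)(1 3 5 9)(7 8))^(-1)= (0 2 6 4)(1 9 5 3)(7 8)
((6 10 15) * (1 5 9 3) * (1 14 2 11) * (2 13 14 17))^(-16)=(1 2 3 5 11 17 9)(6 15 10)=((1 5 9 3 17 2 11)(6 10 15)(13 14))^(-16)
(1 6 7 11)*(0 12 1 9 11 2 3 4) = [12, 6, 3, 4, 0, 5, 7, 2, 8, 11, 10, 9, 1] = (0 12 1 6 7 2 3 4)(9 11)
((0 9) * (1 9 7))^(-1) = (0 9 1 7)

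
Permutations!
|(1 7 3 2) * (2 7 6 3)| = 5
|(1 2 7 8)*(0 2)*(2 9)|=|(0 9 2 7 8 1)|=6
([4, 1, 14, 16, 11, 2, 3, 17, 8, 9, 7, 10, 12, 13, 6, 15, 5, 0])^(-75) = (0 10)(2 3)(4 7)(5 6)(11 17)(14 16)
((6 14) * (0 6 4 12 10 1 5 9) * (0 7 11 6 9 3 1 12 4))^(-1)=((0 9 7 11 6 14)(1 5 3)(10 12))^(-1)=(0 14 6 11 7 9)(1 3 5)(10 12)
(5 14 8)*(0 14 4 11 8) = (0 14)(4 11 8 5) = [14, 1, 2, 3, 11, 4, 6, 7, 5, 9, 10, 8, 12, 13, 0]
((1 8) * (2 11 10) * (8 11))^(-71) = (1 8 2 10 11)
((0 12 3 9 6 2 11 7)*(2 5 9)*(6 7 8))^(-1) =(0 7 9 5 6 8 11 2 3 12)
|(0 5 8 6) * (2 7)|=4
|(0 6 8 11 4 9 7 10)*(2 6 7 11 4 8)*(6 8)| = 6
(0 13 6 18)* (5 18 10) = (0 13 6 10 5 18) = [13, 1, 2, 3, 4, 18, 10, 7, 8, 9, 5, 11, 12, 6, 14, 15, 16, 17, 0]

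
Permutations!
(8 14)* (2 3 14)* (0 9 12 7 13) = (0 9 12 7 13)(2 3 14 8) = [9, 1, 3, 14, 4, 5, 6, 13, 2, 12, 10, 11, 7, 0, 8]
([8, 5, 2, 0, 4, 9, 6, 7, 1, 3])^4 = (0 9 1)(3 5 8)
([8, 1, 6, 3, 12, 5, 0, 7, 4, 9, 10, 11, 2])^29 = [6, 1, 12, 3, 8, 5, 2, 7, 0, 9, 10, 11, 4]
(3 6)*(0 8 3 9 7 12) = (0 8 3 6 9 7 12) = [8, 1, 2, 6, 4, 5, 9, 12, 3, 7, 10, 11, 0]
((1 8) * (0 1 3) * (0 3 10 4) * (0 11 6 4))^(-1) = ((0 1 8 10)(4 11 6))^(-1) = (0 10 8 1)(4 6 11)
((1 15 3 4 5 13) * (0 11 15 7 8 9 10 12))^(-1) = ((0 11 15 3 4 5 13 1 7 8 9 10 12))^(-1) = (0 12 10 9 8 7 1 13 5 4 3 15 11)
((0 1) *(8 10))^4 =(10)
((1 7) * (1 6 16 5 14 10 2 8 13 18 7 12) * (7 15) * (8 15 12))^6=(1 8 13 18 12)(2 14 16 7)(5 6 15 10)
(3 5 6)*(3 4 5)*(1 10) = (1 10)(4 5 6) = [0, 10, 2, 3, 5, 6, 4, 7, 8, 9, 1]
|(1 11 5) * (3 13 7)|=3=|(1 11 5)(3 13 7)|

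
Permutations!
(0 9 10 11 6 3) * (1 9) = [1, 9, 2, 0, 4, 5, 3, 7, 8, 10, 11, 6] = (0 1 9 10 11 6 3)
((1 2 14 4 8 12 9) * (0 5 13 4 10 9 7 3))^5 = (14)(0 12 13 3 8 5 7 4)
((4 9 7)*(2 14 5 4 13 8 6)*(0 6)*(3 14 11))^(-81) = (0 11 5 7)(2 14 9 8)(3 4 13 6)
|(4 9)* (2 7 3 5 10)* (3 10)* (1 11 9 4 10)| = 6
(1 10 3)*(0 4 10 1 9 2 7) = (0 4 10 3 9 2 7) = [4, 1, 7, 9, 10, 5, 6, 0, 8, 2, 3]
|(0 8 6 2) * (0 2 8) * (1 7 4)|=|(1 7 4)(6 8)|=6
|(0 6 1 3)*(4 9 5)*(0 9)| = |(0 6 1 3 9 5 4)| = 7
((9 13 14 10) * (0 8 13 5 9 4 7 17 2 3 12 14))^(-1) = ((0 8 13)(2 3 12 14 10 4 7 17)(5 9))^(-1) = (0 13 8)(2 17 7 4 10 14 12 3)(5 9)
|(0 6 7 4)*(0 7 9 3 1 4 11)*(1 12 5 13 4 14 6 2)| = 13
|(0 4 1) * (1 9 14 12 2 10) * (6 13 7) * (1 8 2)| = 6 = |(0 4 9 14 12 1)(2 10 8)(6 13 7)|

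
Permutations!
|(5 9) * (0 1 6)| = |(0 1 6)(5 9)| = 6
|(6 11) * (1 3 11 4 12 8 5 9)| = |(1 3 11 6 4 12 8 5 9)| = 9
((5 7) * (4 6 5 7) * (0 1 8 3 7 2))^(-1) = ((0 1 8 3 7 2)(4 6 5))^(-1) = (0 2 7 3 8 1)(4 5 6)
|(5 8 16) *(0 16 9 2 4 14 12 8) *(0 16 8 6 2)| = |(0 8 9)(2 4 14 12 6)(5 16)| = 30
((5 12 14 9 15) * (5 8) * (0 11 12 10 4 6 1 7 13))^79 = ((0 11 12 14 9 15 8 5 10 4 6 1 7 13))^79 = (0 4 9 13 10 14 7 5 12 1 8 11 6 15)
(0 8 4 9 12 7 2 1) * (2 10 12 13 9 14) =(0 8 4 14 2 1)(7 10 12)(9 13) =[8, 0, 1, 3, 14, 5, 6, 10, 4, 13, 12, 11, 7, 9, 2]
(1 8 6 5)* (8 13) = [0, 13, 2, 3, 4, 1, 5, 7, 6, 9, 10, 11, 12, 8] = (1 13 8 6 5)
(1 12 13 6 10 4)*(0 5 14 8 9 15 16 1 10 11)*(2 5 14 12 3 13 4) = [14, 3, 5, 13, 10, 12, 11, 7, 9, 15, 2, 0, 4, 6, 8, 16, 1] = (0 14 8 9 15 16 1 3 13 6 11)(2 5 12 4 10)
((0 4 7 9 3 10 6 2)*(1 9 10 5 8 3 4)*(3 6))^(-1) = (0 2 6 8 5 3 10 7 4 9 1)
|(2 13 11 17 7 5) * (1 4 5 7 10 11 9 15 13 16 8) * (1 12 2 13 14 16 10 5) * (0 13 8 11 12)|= 30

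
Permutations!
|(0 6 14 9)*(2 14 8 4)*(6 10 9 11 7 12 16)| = 9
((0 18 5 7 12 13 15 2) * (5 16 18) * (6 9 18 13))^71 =(0 9 2 6 15 12 13 7 16 5 18)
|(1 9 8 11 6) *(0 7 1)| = |(0 7 1 9 8 11 6)| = 7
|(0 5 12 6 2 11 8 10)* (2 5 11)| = 12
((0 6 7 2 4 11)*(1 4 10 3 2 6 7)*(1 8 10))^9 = (0 11 4 1 2 3 10 8 6 7)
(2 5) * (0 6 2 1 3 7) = [6, 3, 5, 7, 4, 1, 2, 0] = (0 6 2 5 1 3 7)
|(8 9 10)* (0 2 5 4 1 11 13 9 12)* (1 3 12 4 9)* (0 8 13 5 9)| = 8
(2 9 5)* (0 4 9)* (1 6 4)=[1, 6, 0, 3, 9, 2, 4, 7, 8, 5]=(0 1 6 4 9 5 2)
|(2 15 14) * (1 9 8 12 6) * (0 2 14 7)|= |(0 2 15 7)(1 9 8 12 6)|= 20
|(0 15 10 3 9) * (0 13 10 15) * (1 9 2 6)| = 7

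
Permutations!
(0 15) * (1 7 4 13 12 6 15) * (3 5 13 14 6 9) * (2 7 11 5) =(0 1 11 5 13 12 9 3 2 7 4 14 6 15) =[1, 11, 7, 2, 14, 13, 15, 4, 8, 3, 10, 5, 9, 12, 6, 0]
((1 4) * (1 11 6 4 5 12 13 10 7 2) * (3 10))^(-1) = (1 2 7 10 3 13 12 5)(4 6 11) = ((1 5 12 13 3 10 7 2)(4 11 6))^(-1)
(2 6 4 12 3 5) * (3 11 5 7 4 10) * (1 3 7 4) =[0, 3, 6, 4, 12, 2, 10, 1, 8, 9, 7, 5, 11] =(1 3 4 12 11 5 2 6 10 7)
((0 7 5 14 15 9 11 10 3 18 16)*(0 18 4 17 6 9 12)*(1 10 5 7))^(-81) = ((0 1 10 3 4 17 6 9 11 5 14 15 12)(16 18))^(-81) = (0 14 9 4 1 15 11 17 10 12 5 6 3)(16 18)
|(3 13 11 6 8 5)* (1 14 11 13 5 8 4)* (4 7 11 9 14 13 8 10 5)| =|(1 13 8 10 5 3 4)(6 7 11)(9 14)| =42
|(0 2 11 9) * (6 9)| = |(0 2 11 6 9)| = 5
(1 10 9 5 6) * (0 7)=(0 7)(1 10 9 5 6)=[7, 10, 2, 3, 4, 6, 1, 0, 8, 5, 9]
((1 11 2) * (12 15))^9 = ((1 11 2)(12 15))^9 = (12 15)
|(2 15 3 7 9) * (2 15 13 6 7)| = 7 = |(2 13 6 7 9 15 3)|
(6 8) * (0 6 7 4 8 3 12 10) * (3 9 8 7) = [6, 1, 2, 12, 7, 5, 9, 4, 3, 8, 0, 11, 10] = (0 6 9 8 3 12 10)(4 7)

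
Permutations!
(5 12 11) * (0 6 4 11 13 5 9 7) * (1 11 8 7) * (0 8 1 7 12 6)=(1 11 9 7 8 12 13 5 6 4)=[0, 11, 2, 3, 1, 6, 4, 8, 12, 7, 10, 9, 13, 5]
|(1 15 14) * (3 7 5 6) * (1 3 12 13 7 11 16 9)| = |(1 15 14 3 11 16 9)(5 6 12 13 7)| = 35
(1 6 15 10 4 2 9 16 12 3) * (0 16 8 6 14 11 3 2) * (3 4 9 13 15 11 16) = (0 3 1 14 16 12 2 13 15 10 9 8 6 11 4) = [3, 14, 13, 1, 0, 5, 11, 7, 6, 8, 9, 4, 2, 15, 16, 10, 12]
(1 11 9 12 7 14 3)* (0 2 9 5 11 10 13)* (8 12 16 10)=(0 2 9 16 10 13)(1 8 12 7 14 3)(5 11)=[2, 8, 9, 1, 4, 11, 6, 14, 12, 16, 13, 5, 7, 0, 3, 15, 10]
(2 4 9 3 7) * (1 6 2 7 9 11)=(1 6 2 4 11)(3 9)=[0, 6, 4, 9, 11, 5, 2, 7, 8, 3, 10, 1]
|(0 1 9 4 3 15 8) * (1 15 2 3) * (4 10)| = 12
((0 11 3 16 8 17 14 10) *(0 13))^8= ((0 11 3 16 8 17 14 10 13))^8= (0 13 10 14 17 8 16 3 11)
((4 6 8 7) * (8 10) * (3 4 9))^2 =((3 4 6 10 8 7 9))^2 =(3 6 8 9 4 10 7)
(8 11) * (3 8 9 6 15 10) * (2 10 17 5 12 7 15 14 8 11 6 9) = [0, 1, 10, 11, 4, 12, 14, 15, 6, 9, 3, 2, 7, 13, 8, 17, 16, 5] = (2 10 3 11)(5 12 7 15 17)(6 14 8)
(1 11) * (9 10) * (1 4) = (1 11 4)(9 10) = [0, 11, 2, 3, 1, 5, 6, 7, 8, 10, 9, 4]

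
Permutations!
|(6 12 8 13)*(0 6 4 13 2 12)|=|(0 6)(2 12 8)(4 13)|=6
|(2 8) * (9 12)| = |(2 8)(9 12)| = 2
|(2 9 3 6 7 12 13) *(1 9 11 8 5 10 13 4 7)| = |(1 9 3 6)(2 11 8 5 10 13)(4 7 12)| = 12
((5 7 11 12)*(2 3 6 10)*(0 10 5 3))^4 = (0 10 2)(3 11 5)(6 12 7)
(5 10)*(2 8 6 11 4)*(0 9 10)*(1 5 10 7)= (0 9 7 1 5)(2 8 6 11 4)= [9, 5, 8, 3, 2, 0, 11, 1, 6, 7, 10, 4]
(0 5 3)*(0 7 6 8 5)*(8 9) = (3 7 6 9 8 5) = [0, 1, 2, 7, 4, 3, 9, 6, 5, 8]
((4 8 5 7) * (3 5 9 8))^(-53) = ((3 5 7 4)(8 9))^(-53) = (3 4 7 5)(8 9)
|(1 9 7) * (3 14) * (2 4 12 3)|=|(1 9 7)(2 4 12 3 14)|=15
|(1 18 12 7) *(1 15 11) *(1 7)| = |(1 18 12)(7 15 11)| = 3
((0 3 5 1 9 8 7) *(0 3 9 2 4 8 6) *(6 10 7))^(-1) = ((0 9 10 7 3 5 1 2 4 8 6))^(-1) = (0 6 8 4 2 1 5 3 7 10 9)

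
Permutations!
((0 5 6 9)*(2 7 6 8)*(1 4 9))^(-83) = (0 4 6 2 5 9 1 7 8)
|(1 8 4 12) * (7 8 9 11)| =|(1 9 11 7 8 4 12)| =7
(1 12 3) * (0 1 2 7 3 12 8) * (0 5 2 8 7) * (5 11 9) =(12)(0 1 7 3 8 11 9 5 2) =[1, 7, 0, 8, 4, 2, 6, 3, 11, 5, 10, 9, 12]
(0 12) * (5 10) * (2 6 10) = (0 12)(2 6 10 5) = [12, 1, 6, 3, 4, 2, 10, 7, 8, 9, 5, 11, 0]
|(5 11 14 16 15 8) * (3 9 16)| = |(3 9 16 15 8 5 11 14)| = 8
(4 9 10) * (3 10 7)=(3 10 4 9 7)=[0, 1, 2, 10, 9, 5, 6, 3, 8, 7, 4]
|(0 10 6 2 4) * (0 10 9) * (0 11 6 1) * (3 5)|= 8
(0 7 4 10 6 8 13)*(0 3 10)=(0 7 4)(3 10 6 8 13)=[7, 1, 2, 10, 0, 5, 8, 4, 13, 9, 6, 11, 12, 3]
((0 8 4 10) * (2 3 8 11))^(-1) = (0 10 4 8 3 2 11) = ((0 11 2 3 8 4 10))^(-1)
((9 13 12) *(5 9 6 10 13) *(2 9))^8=(13)(2 5 9)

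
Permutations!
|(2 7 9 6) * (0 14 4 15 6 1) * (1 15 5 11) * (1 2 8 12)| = |(0 14 4 5 11 2 7 9 15 6 8 12 1)| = 13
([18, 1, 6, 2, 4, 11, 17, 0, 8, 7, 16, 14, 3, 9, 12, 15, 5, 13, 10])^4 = (0 5 3 13 18 11 2 9 10 14 6 7 16 12 17)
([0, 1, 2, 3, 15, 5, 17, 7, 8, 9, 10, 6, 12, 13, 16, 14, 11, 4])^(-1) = (4 17 6 11 16 14 15)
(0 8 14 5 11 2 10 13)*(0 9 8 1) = (0 1)(2 10 13 9 8 14 5 11) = [1, 0, 10, 3, 4, 11, 6, 7, 14, 8, 13, 2, 12, 9, 5]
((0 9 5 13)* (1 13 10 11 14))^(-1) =(0 13 1 14 11 10 5 9) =((0 9 5 10 11 14 1 13))^(-1)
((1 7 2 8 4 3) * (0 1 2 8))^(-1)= (0 2 3 4 8 7 1)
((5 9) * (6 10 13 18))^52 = ((5 9)(6 10 13 18))^52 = (18)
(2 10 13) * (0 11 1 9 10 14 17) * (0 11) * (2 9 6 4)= [0, 6, 14, 3, 2, 5, 4, 7, 8, 10, 13, 1, 12, 9, 17, 15, 16, 11]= (1 6 4 2 14 17 11)(9 10 13)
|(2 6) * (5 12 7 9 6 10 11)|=8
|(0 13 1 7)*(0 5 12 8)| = 7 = |(0 13 1 7 5 12 8)|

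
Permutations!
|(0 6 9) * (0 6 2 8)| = |(0 2 8)(6 9)| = 6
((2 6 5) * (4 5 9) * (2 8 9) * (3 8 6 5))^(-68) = (9)(2 5 6)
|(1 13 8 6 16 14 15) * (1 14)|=|(1 13 8 6 16)(14 15)|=10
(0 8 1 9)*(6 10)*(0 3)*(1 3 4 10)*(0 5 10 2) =(0 8 3 5 10 6 1 9 4 2) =[8, 9, 0, 5, 2, 10, 1, 7, 3, 4, 6]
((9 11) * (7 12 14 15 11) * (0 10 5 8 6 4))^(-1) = (0 4 6 8 5 10)(7 9 11 15 14 12) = ((0 10 5 8 6 4)(7 12 14 15 11 9))^(-1)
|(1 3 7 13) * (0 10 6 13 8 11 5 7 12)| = |(0 10 6 13 1 3 12)(5 7 8 11)| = 28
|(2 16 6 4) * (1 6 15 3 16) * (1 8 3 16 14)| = 14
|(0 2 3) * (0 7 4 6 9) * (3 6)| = 12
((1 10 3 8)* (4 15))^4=(15)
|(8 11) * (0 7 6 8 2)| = 6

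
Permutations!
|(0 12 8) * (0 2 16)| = |(0 12 8 2 16)| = 5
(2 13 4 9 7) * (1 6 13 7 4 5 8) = (1 6 13 5 8)(2 7)(4 9) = [0, 6, 7, 3, 9, 8, 13, 2, 1, 4, 10, 11, 12, 5]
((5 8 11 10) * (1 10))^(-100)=(11)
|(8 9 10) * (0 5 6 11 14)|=|(0 5 6 11 14)(8 9 10)|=15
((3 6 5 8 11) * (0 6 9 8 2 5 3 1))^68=((0 6 3 9 8 11 1)(2 5))^68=(0 11 9 6 1 8 3)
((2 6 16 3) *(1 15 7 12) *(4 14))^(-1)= ((1 15 7 12)(2 6 16 3)(4 14))^(-1)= (1 12 7 15)(2 3 16 6)(4 14)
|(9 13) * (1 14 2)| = |(1 14 2)(9 13)| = 6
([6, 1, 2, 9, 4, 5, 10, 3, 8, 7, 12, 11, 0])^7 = (0 12 10 6)(3 9 7)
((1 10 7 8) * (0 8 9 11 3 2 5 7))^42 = ((0 8 1 10)(2 5 7 9 11 3))^42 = (11)(0 1)(8 10)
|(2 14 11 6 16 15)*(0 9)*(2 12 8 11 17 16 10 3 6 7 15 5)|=|(0 9)(2 14 17 16 5)(3 6 10)(7 15 12 8 11)|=30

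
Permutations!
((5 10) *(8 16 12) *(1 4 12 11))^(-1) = (1 11 16 8 12 4)(5 10)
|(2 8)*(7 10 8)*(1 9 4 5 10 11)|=|(1 9 4 5 10 8 2 7 11)|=9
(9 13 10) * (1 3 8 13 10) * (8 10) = (1 3 10 9 8 13) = [0, 3, 2, 10, 4, 5, 6, 7, 13, 8, 9, 11, 12, 1]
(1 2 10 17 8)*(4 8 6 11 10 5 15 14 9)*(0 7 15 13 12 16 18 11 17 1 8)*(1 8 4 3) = (0 7 15 14 9 3 1 2 5 13 12 16 18 11 10 8 4)(6 17) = [7, 2, 5, 1, 0, 13, 17, 15, 4, 3, 8, 10, 16, 12, 9, 14, 18, 6, 11]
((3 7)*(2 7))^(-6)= ((2 7 3))^(-6)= (7)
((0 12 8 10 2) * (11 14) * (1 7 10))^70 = ((0 12 8 1 7 10 2)(11 14))^70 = (14)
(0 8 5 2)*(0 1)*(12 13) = (0 8 5 2 1)(12 13) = [8, 0, 1, 3, 4, 2, 6, 7, 5, 9, 10, 11, 13, 12]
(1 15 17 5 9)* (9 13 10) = (1 15 17 5 13 10 9) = [0, 15, 2, 3, 4, 13, 6, 7, 8, 1, 9, 11, 12, 10, 14, 17, 16, 5]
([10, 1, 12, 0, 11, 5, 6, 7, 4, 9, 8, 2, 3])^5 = [2, 1, 8, 11, 0, 5, 6, 7, 3, 9, 12, 10, 4]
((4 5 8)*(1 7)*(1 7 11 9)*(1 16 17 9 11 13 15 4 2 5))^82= (1 15)(2 5 8)(4 13)(9 16 17)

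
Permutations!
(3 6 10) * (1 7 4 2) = (1 7 4 2)(3 6 10) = [0, 7, 1, 6, 2, 5, 10, 4, 8, 9, 3]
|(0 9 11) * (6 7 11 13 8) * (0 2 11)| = 6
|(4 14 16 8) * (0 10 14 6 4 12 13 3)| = 8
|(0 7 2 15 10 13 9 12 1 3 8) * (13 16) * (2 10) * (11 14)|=10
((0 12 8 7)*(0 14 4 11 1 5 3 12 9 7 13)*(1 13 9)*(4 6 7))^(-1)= ((0 1 5 3 12 8 9 4 11 13)(6 7 14))^(-1)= (0 13 11 4 9 8 12 3 5 1)(6 14 7)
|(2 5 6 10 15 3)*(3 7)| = 7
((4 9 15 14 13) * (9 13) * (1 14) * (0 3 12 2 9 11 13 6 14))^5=((0 3 12 2 9 15 1)(4 6 14 11 13))^5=(0 15 2 3 1 9 12)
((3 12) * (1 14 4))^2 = ((1 14 4)(3 12))^2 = (1 4 14)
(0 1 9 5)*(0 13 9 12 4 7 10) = (0 1 12 4 7 10)(5 13 9) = [1, 12, 2, 3, 7, 13, 6, 10, 8, 5, 0, 11, 4, 9]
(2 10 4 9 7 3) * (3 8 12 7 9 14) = (2 10 4 14 3)(7 8 12) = [0, 1, 10, 2, 14, 5, 6, 8, 12, 9, 4, 11, 7, 13, 3]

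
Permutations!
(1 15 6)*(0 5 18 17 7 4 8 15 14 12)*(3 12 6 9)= (0 5 18 17 7 4 8 15 9 3 12)(1 14 6)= [5, 14, 2, 12, 8, 18, 1, 4, 15, 3, 10, 11, 0, 13, 6, 9, 16, 7, 17]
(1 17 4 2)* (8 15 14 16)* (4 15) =(1 17 15 14 16 8 4 2) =[0, 17, 1, 3, 2, 5, 6, 7, 4, 9, 10, 11, 12, 13, 16, 14, 8, 15]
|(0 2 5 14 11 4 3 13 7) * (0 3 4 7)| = |(0 2 5 14 11 7 3 13)| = 8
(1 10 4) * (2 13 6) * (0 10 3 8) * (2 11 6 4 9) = (0 10 9 2 13 4 1 3 8)(6 11) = [10, 3, 13, 8, 1, 5, 11, 7, 0, 2, 9, 6, 12, 4]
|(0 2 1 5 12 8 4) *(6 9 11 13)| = |(0 2 1 5 12 8 4)(6 9 11 13)| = 28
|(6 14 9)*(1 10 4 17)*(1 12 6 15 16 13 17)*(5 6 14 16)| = 9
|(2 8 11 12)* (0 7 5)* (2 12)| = 3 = |(12)(0 7 5)(2 8 11)|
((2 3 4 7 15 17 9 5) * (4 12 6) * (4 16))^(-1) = (2 5 9 17 15 7 4 16 6 12 3)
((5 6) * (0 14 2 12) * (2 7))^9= ((0 14 7 2 12)(5 6))^9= (0 12 2 7 14)(5 6)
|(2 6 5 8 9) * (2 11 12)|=7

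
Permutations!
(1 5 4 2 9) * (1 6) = (1 5 4 2 9 6) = [0, 5, 9, 3, 2, 4, 1, 7, 8, 6]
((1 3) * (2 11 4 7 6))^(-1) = (1 3)(2 6 7 4 11)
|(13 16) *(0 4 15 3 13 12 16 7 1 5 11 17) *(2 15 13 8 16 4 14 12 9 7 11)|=63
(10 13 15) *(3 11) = (3 11)(10 13 15) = [0, 1, 2, 11, 4, 5, 6, 7, 8, 9, 13, 3, 12, 15, 14, 10]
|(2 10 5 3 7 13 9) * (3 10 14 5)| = |(2 14 5 10 3 7 13 9)| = 8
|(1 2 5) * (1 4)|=|(1 2 5 4)|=4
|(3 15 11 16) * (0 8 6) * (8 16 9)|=|(0 16 3 15 11 9 8 6)|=8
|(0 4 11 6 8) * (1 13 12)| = 15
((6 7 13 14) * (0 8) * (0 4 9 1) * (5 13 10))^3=(0 9 8 1 4)(5 6)(7 13)(10 14)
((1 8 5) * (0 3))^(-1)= (0 3)(1 5 8)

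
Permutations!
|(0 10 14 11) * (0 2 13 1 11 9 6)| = 20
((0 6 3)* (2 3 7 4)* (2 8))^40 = (0 2 4 6 3 8 7)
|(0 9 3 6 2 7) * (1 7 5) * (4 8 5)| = 10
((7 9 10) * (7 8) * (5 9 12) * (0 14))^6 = ((0 14)(5 9 10 8 7 12))^6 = (14)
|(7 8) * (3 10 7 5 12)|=|(3 10 7 8 5 12)|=6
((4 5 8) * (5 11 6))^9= ((4 11 6 5 8))^9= (4 8 5 6 11)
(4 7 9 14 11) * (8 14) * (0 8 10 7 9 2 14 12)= (0 8 12)(2 14 11 4 9 10 7)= [8, 1, 14, 3, 9, 5, 6, 2, 12, 10, 7, 4, 0, 13, 11]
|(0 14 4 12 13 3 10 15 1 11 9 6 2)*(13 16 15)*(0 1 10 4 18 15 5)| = |(0 14 18 15 10 13 3 4 12 16 5)(1 11 9 6 2)| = 55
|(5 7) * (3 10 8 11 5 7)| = 5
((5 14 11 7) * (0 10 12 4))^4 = (14)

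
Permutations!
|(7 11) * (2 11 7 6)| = 3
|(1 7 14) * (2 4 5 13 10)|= 15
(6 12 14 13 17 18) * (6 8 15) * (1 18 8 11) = (1 18 11)(6 12 14 13 17 8 15) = [0, 18, 2, 3, 4, 5, 12, 7, 15, 9, 10, 1, 14, 17, 13, 6, 16, 8, 11]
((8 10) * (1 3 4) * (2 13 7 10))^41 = ((1 3 4)(2 13 7 10 8))^41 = (1 4 3)(2 13 7 10 8)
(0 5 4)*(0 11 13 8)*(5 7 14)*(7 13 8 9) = [13, 1, 2, 3, 11, 4, 6, 14, 0, 7, 10, 8, 12, 9, 5] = (0 13 9 7 14 5 4 11 8)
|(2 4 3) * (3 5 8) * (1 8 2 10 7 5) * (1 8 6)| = 14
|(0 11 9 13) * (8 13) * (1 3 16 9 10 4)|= 10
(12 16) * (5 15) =(5 15)(12 16) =[0, 1, 2, 3, 4, 15, 6, 7, 8, 9, 10, 11, 16, 13, 14, 5, 12]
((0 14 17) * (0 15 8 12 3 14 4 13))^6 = (17)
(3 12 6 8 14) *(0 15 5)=[15, 1, 2, 12, 4, 0, 8, 7, 14, 9, 10, 11, 6, 13, 3, 5]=(0 15 5)(3 12 6 8 14)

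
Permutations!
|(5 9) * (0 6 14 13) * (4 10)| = 4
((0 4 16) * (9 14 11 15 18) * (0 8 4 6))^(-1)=(0 6)(4 8 16)(9 18 15 11 14)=((0 6)(4 16 8)(9 14 11 15 18))^(-1)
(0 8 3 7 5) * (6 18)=[8, 1, 2, 7, 4, 0, 18, 5, 3, 9, 10, 11, 12, 13, 14, 15, 16, 17, 6]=(0 8 3 7 5)(6 18)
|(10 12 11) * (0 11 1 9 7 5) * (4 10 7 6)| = 12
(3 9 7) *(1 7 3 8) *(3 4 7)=(1 3 9 4 7 8)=[0, 3, 2, 9, 7, 5, 6, 8, 1, 4]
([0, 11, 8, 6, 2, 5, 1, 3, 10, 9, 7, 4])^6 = [0, 7, 1, 8, 6, 5, 10, 2, 11, 9, 4, 3]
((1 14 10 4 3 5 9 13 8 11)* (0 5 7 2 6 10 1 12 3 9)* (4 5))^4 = ((0 4 9 13 8 11 12 3 7 2 6 10 5)(1 14))^4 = (14)(0 8 7 5 13 3 10 9 12 6 4 11 2)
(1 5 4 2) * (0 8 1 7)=(0 8 1 5 4 2 7)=[8, 5, 7, 3, 2, 4, 6, 0, 1]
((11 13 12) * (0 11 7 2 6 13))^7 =((0 11)(2 6 13 12 7))^7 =(0 11)(2 13 7 6 12)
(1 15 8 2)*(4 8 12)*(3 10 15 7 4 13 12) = (1 7 4 8 2)(3 10 15)(12 13) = [0, 7, 1, 10, 8, 5, 6, 4, 2, 9, 15, 11, 13, 12, 14, 3]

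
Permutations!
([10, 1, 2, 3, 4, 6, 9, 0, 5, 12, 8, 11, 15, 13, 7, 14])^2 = [8, 1, 2, 3, 4, 9, 12, 10, 6, 15, 5, 11, 14, 13, 0, 7]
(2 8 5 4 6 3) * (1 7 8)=[0, 7, 1, 2, 6, 4, 3, 8, 5]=(1 7 8 5 4 6 3 2)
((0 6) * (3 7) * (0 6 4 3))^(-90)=(0 3)(4 7)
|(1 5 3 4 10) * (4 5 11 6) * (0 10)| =6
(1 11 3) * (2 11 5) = (1 5 2 11 3) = [0, 5, 11, 1, 4, 2, 6, 7, 8, 9, 10, 3]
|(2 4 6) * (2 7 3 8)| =6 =|(2 4 6 7 3 8)|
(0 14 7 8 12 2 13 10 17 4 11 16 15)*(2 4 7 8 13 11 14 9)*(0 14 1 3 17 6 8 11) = (0 9 2)(1 3 17 7 13 10 6 8 12 4)(11 16 15 14) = [9, 3, 0, 17, 1, 5, 8, 13, 12, 2, 6, 16, 4, 10, 11, 14, 15, 7]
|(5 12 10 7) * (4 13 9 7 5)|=|(4 13 9 7)(5 12 10)|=12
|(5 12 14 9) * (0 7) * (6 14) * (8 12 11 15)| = 8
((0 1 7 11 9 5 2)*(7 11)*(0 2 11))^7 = (0 1)(5 11 9)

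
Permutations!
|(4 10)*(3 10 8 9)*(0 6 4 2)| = 8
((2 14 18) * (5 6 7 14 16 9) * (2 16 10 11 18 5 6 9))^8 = (2 18 10 16 11)(5 7 9 14 6)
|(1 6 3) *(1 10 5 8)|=|(1 6 3 10 5 8)|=6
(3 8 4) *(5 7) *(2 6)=(2 6)(3 8 4)(5 7)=[0, 1, 6, 8, 3, 7, 2, 5, 4]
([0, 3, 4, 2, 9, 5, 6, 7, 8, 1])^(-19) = (1 3 2 4 9)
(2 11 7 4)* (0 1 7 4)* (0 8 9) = (0 1 7 8 9)(2 11 4) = [1, 7, 11, 3, 2, 5, 6, 8, 9, 0, 10, 4]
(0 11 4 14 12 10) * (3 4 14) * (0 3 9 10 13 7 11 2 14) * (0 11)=(0 2 14 12 13 7)(3 4 9 10)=[2, 1, 14, 4, 9, 5, 6, 0, 8, 10, 3, 11, 13, 7, 12]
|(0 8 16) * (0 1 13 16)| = |(0 8)(1 13 16)| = 6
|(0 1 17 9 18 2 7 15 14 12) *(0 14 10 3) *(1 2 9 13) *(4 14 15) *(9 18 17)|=36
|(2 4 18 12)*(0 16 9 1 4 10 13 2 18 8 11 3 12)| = 30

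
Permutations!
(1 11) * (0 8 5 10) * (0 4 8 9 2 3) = (0 9 2 3)(1 11)(4 8 5 10) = [9, 11, 3, 0, 8, 10, 6, 7, 5, 2, 4, 1]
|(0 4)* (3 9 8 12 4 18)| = |(0 18 3 9 8 12 4)| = 7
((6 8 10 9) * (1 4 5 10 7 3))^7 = (1 7 6 10 4 3 8 9 5) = ((1 4 5 10 9 6 8 7 3))^7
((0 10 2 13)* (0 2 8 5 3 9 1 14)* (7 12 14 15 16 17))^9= ((0 10 8 5 3 9 1 15 16 17 7 12 14)(2 13))^9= (0 17 9 10 7 1 8 12 15 5 14 16 3)(2 13)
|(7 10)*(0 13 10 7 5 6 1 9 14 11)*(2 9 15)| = |(0 13 10 5 6 1 15 2 9 14 11)| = 11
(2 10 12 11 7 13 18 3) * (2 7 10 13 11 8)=(2 13 18 3 7 11 10 12 8)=[0, 1, 13, 7, 4, 5, 6, 11, 2, 9, 12, 10, 8, 18, 14, 15, 16, 17, 3]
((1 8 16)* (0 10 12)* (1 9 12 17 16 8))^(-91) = (0 12 9 16 17 10)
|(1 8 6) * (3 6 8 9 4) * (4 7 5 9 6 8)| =|(1 6)(3 8 4)(5 9 7)| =6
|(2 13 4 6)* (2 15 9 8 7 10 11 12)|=|(2 13 4 6 15 9 8 7 10 11 12)|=11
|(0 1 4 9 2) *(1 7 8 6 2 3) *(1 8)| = |(0 7 1 4 9 3 8 6 2)| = 9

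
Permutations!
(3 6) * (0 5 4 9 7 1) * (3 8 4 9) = (0 5 9 7 1)(3 6 8 4) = [5, 0, 2, 6, 3, 9, 8, 1, 4, 7]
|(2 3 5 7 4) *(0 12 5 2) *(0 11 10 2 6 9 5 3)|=|(0 12 3 6 9 5 7 4 11 10 2)|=11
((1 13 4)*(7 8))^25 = ((1 13 4)(7 8))^25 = (1 13 4)(7 8)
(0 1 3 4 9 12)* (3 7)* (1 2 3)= [2, 7, 3, 4, 9, 5, 6, 1, 8, 12, 10, 11, 0]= (0 2 3 4 9 12)(1 7)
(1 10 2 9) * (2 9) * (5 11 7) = (1 10 9)(5 11 7) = [0, 10, 2, 3, 4, 11, 6, 5, 8, 1, 9, 7]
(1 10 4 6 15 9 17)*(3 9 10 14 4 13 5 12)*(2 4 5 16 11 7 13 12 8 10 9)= [0, 14, 4, 2, 6, 8, 15, 13, 10, 17, 12, 7, 3, 16, 5, 9, 11, 1]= (1 14 5 8 10 12 3 2 4 6 15 9 17)(7 13 16 11)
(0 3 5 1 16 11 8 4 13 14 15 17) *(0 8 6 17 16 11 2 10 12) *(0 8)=(0 3 5 1 11 6 17)(2 10 12 8 4 13 14 15 16)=[3, 11, 10, 5, 13, 1, 17, 7, 4, 9, 12, 6, 8, 14, 15, 16, 2, 0]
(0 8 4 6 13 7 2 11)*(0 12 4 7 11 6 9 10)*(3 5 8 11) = [11, 1, 6, 5, 9, 8, 13, 2, 7, 10, 0, 12, 4, 3] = (0 11 12 4 9 10)(2 6 13 3 5 8 7)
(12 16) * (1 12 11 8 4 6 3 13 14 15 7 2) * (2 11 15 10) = (1 12 16 15 7 11 8 4 6 3 13 14 10 2) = [0, 12, 1, 13, 6, 5, 3, 11, 4, 9, 2, 8, 16, 14, 10, 7, 15]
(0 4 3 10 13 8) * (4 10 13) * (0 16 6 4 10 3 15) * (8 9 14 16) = (0 3 13 9 14 16 6 4 15) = [3, 1, 2, 13, 15, 5, 4, 7, 8, 14, 10, 11, 12, 9, 16, 0, 6]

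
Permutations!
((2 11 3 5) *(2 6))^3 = (2 5 11 6 3)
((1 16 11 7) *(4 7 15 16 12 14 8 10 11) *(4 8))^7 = (1 14 7 12 4)(8 11 16 10 15)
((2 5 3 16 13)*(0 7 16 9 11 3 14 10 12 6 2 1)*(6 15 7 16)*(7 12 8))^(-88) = ((0 16 13 1)(2 5 14 10 8 7 6)(3 9 11)(12 15))^(-88) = (16)(2 10 6 14 7 5 8)(3 11 9)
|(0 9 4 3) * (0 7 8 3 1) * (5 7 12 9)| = 9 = |(0 5 7 8 3 12 9 4 1)|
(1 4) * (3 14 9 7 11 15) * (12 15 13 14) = (1 4)(3 12 15)(7 11 13 14 9) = [0, 4, 2, 12, 1, 5, 6, 11, 8, 7, 10, 13, 15, 14, 9, 3]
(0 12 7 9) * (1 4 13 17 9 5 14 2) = [12, 4, 1, 3, 13, 14, 6, 5, 8, 0, 10, 11, 7, 17, 2, 15, 16, 9] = (0 12 7 5 14 2 1 4 13 17 9)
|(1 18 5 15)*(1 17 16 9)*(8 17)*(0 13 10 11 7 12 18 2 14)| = 16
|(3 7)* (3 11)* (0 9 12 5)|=|(0 9 12 5)(3 7 11)|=12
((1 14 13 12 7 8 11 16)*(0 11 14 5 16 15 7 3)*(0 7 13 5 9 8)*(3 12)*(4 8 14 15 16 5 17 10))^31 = (0 1 17 8 3 11 9 10 15 7 16 14 4 13)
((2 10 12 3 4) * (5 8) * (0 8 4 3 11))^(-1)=(0 11 12 10 2 4 5 8)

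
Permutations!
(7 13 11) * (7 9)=(7 13 11 9)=[0, 1, 2, 3, 4, 5, 6, 13, 8, 7, 10, 9, 12, 11]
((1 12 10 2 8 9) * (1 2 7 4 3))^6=(12)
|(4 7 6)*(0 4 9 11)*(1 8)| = 6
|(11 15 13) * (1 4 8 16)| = |(1 4 8 16)(11 15 13)| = 12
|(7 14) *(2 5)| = |(2 5)(7 14)| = 2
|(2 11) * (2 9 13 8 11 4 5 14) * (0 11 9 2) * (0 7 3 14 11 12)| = 12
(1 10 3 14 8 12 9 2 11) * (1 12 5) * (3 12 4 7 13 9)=(1 10 12 3 14 8 5)(2 11 4 7 13 9)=[0, 10, 11, 14, 7, 1, 6, 13, 5, 2, 12, 4, 3, 9, 8]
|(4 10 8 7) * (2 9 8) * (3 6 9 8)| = |(2 8 7 4 10)(3 6 9)| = 15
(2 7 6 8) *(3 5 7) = (2 3 5 7 6 8) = [0, 1, 3, 5, 4, 7, 8, 6, 2]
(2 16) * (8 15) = (2 16)(8 15) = [0, 1, 16, 3, 4, 5, 6, 7, 15, 9, 10, 11, 12, 13, 14, 8, 2]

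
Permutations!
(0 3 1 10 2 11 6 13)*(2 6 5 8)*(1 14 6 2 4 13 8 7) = (0 3 14 6 8 4 13)(1 10 2 11 5 7) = [3, 10, 11, 14, 13, 7, 8, 1, 4, 9, 2, 5, 12, 0, 6]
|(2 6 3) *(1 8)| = 6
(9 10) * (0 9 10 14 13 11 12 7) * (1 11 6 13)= [9, 11, 2, 3, 4, 5, 13, 0, 8, 14, 10, 12, 7, 6, 1]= (0 9 14 1 11 12 7)(6 13)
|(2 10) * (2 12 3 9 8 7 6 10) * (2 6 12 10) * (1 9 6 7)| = 15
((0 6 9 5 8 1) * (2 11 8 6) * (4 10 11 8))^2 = (0 8)(1 2)(4 11 10)(5 9 6)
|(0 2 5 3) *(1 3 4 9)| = 7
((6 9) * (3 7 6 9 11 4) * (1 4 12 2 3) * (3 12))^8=(12)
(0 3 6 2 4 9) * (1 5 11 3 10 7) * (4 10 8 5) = (0 8 5 11 3 6 2 10 7 1 4 9) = [8, 4, 10, 6, 9, 11, 2, 1, 5, 0, 7, 3]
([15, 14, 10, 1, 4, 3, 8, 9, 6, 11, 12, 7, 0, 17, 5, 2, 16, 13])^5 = (1 14 5 3)(6 8)(7 11 9)(13 17)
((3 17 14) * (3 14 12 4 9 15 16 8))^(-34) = (3 16 9 12)(4 17 8 15)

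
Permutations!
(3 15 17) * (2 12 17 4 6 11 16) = (2 12 17 3 15 4 6 11 16) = [0, 1, 12, 15, 6, 5, 11, 7, 8, 9, 10, 16, 17, 13, 14, 4, 2, 3]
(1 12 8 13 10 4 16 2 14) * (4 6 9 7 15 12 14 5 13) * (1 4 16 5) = (1 14 4 5 13 10 6 9 7 15 12 8 16 2) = [0, 14, 1, 3, 5, 13, 9, 15, 16, 7, 6, 11, 8, 10, 4, 12, 2]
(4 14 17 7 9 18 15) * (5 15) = (4 14 17 7 9 18 5 15) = [0, 1, 2, 3, 14, 15, 6, 9, 8, 18, 10, 11, 12, 13, 17, 4, 16, 7, 5]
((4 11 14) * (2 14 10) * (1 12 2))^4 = (1 4 12 11 2 10 14)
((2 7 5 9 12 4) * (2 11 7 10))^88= (4 9 7)(5 11 12)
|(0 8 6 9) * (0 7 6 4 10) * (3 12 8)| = |(0 3 12 8 4 10)(6 9 7)| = 6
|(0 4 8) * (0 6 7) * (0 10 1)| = |(0 4 8 6 7 10 1)| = 7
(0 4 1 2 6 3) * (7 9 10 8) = (0 4 1 2 6 3)(7 9 10 8) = [4, 2, 6, 0, 1, 5, 3, 9, 7, 10, 8]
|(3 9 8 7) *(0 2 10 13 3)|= |(0 2 10 13 3 9 8 7)|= 8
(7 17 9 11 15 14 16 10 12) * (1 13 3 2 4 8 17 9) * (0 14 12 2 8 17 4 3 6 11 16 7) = [14, 13, 3, 8, 17, 5, 11, 9, 4, 16, 2, 15, 0, 6, 7, 12, 10, 1] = (0 14 7 9 16 10 2 3 8 4 17 1 13 6 11 15 12)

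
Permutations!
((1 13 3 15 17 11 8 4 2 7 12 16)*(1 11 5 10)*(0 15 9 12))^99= (0 5 13 12 8 7 17 1 9 11 2 15 10 3 16 4)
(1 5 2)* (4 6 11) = [0, 5, 1, 3, 6, 2, 11, 7, 8, 9, 10, 4] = (1 5 2)(4 6 11)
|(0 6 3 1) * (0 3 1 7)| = 5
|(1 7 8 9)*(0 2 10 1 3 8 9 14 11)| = |(0 2 10 1 7 9 3 8 14 11)| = 10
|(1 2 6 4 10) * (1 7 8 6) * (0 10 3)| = |(0 10 7 8 6 4 3)(1 2)| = 14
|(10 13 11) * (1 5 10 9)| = 6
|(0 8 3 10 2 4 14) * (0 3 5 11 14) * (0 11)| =|(0 8 5)(2 4 11 14 3 10)| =6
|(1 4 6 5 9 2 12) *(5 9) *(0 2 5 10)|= |(0 2 12 1 4 6 9 5 10)|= 9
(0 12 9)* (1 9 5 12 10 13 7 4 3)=(0 10 13 7 4 3 1 9)(5 12)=[10, 9, 2, 1, 3, 12, 6, 4, 8, 0, 13, 11, 5, 7]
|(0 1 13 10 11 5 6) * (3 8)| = 14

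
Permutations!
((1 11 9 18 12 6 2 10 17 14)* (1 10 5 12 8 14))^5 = ((1 11 9 18 8 14 10 17)(2 5 12 6))^5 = (1 14 9 17 8 11 10 18)(2 5 12 6)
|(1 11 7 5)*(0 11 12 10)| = 7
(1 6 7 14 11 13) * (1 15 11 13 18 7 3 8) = (1 6 3 8)(7 14 13 15 11 18) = [0, 6, 2, 8, 4, 5, 3, 14, 1, 9, 10, 18, 12, 15, 13, 11, 16, 17, 7]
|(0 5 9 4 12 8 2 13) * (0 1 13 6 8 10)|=6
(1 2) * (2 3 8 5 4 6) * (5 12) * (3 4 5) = (1 4 6 2)(3 8 12) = [0, 4, 1, 8, 6, 5, 2, 7, 12, 9, 10, 11, 3]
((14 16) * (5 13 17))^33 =(17)(14 16)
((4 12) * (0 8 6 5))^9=((0 8 6 5)(4 12))^9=(0 8 6 5)(4 12)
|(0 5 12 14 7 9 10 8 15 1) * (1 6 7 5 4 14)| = 6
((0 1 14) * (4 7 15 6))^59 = ((0 1 14)(4 7 15 6))^59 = (0 14 1)(4 6 15 7)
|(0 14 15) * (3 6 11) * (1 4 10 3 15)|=|(0 14 1 4 10 3 6 11 15)|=9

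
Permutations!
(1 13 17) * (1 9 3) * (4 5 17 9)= (1 13 9 3)(4 5 17)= [0, 13, 2, 1, 5, 17, 6, 7, 8, 3, 10, 11, 12, 9, 14, 15, 16, 4]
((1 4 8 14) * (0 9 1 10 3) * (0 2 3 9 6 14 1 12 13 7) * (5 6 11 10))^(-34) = ((0 11 10 9 12 13 7)(1 4 8)(2 3)(5 6 14))^(-34) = (0 11 10 9 12 13 7)(1 8 4)(5 14 6)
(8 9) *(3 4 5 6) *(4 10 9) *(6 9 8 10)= (3 6)(4 5 9 10 8)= [0, 1, 2, 6, 5, 9, 3, 7, 4, 10, 8]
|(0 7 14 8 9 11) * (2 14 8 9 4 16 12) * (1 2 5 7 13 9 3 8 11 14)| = 12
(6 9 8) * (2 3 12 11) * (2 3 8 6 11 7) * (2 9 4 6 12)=(2 8 11 3)(4 6)(7 9 12)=[0, 1, 8, 2, 6, 5, 4, 9, 11, 12, 10, 3, 7]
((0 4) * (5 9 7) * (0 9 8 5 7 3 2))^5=(9)(5 8)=((0 4 9 3 2)(5 8))^5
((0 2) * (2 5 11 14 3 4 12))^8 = (14)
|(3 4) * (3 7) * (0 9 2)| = 3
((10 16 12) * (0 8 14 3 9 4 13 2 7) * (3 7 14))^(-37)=(0 7 14 2 13 4 9 3 8)(10 12 16)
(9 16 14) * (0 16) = (0 16 14 9) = [16, 1, 2, 3, 4, 5, 6, 7, 8, 0, 10, 11, 12, 13, 9, 15, 14]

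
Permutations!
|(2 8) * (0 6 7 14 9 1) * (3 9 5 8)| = |(0 6 7 14 5 8 2 3 9 1)| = 10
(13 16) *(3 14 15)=[0, 1, 2, 14, 4, 5, 6, 7, 8, 9, 10, 11, 12, 16, 15, 3, 13]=(3 14 15)(13 16)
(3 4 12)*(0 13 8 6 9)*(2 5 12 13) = (0 2 5 12 3 4 13 8 6 9) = [2, 1, 5, 4, 13, 12, 9, 7, 6, 0, 10, 11, 3, 8]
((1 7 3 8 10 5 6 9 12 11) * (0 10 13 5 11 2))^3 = (0 1 8 6 2 11 3 5 12 10 7 13 9)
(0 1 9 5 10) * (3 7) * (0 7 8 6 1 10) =(0 10 7 3 8 6 1 9 5) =[10, 9, 2, 8, 4, 0, 1, 3, 6, 5, 7]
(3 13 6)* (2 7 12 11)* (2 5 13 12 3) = (2 7 3 12 11 5 13 6) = [0, 1, 7, 12, 4, 13, 2, 3, 8, 9, 10, 5, 11, 6]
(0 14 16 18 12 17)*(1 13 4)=(0 14 16 18 12 17)(1 13 4)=[14, 13, 2, 3, 1, 5, 6, 7, 8, 9, 10, 11, 17, 4, 16, 15, 18, 0, 12]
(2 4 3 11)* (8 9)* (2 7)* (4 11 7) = (2 11 4 3 7)(8 9) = [0, 1, 11, 7, 3, 5, 6, 2, 9, 8, 10, 4]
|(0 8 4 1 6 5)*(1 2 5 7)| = 15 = |(0 8 4 2 5)(1 6 7)|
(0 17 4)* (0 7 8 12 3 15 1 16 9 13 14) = (0 17 4 7 8 12 3 15 1 16 9 13 14) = [17, 16, 2, 15, 7, 5, 6, 8, 12, 13, 10, 11, 3, 14, 0, 1, 9, 4]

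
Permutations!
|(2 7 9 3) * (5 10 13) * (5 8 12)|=|(2 7 9 3)(5 10 13 8 12)|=20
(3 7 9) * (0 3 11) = (0 3 7 9 11) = [3, 1, 2, 7, 4, 5, 6, 9, 8, 11, 10, 0]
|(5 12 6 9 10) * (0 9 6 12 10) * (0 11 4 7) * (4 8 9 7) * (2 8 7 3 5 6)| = 10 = |(12)(0 3 5 10 6 2 8 9 11 7)|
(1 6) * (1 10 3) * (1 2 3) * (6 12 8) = [0, 12, 3, 2, 4, 5, 10, 7, 6, 9, 1, 11, 8] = (1 12 8 6 10)(2 3)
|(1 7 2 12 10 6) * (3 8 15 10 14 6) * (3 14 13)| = 11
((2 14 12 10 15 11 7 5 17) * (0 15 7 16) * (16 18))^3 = ((0 15 11 18 16)(2 14 12 10 7 5 17))^3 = (0 18 15 16 11)(2 10 17 12 5 14 7)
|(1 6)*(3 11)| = 2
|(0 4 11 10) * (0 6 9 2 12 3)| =9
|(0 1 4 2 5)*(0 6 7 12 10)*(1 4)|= |(0 4 2 5 6 7 12 10)|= 8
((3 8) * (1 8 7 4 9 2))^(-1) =((1 8 3 7 4 9 2))^(-1) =(1 2 9 4 7 3 8)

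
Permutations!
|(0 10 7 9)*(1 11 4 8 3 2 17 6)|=8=|(0 10 7 9)(1 11 4 8 3 2 17 6)|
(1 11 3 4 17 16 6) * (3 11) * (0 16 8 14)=(0 16 6 1 3 4 17 8 14)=[16, 3, 2, 4, 17, 5, 1, 7, 14, 9, 10, 11, 12, 13, 0, 15, 6, 8]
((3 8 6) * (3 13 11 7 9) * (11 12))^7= (3 9 7 11 12 13 6 8)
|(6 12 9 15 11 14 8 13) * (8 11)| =|(6 12 9 15 8 13)(11 14)| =6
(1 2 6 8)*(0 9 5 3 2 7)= [9, 7, 6, 2, 4, 3, 8, 0, 1, 5]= (0 9 5 3 2 6 8 1 7)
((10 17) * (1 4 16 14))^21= (1 4 16 14)(10 17)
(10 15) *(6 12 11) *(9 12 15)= [0, 1, 2, 3, 4, 5, 15, 7, 8, 12, 9, 6, 11, 13, 14, 10]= (6 15 10 9 12 11)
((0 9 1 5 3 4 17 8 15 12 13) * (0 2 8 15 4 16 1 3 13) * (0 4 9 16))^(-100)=(17)(0 3 9 8 2 13 5 1 16)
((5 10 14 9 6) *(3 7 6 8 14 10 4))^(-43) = ((3 7 6 5 4)(8 14 9))^(-43) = (3 6 4 7 5)(8 9 14)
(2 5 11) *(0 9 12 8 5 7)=(0 9 12 8 5 11 2 7)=[9, 1, 7, 3, 4, 11, 6, 0, 5, 12, 10, 2, 8]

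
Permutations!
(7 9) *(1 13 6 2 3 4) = (1 13 6 2 3 4)(7 9) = [0, 13, 3, 4, 1, 5, 2, 9, 8, 7, 10, 11, 12, 6]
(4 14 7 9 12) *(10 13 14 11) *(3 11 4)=[0, 1, 2, 11, 4, 5, 6, 9, 8, 12, 13, 10, 3, 14, 7]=(3 11 10 13 14 7 9 12)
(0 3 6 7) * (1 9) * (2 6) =(0 3 2 6 7)(1 9) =[3, 9, 6, 2, 4, 5, 7, 0, 8, 1]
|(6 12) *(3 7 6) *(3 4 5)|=|(3 7 6 12 4 5)|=6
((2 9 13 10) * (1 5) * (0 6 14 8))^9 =((0 6 14 8)(1 5)(2 9 13 10))^9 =(0 6 14 8)(1 5)(2 9 13 10)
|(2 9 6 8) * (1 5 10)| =|(1 5 10)(2 9 6 8)| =12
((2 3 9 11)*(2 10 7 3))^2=(3 11 7 9 10)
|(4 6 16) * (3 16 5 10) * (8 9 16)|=8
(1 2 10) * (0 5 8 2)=[5, 0, 10, 3, 4, 8, 6, 7, 2, 9, 1]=(0 5 8 2 10 1)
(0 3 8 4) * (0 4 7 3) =(3 8 7) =[0, 1, 2, 8, 4, 5, 6, 3, 7]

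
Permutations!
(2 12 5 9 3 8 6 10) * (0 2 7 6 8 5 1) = (0 2 12 1)(3 5 9)(6 10 7) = [2, 0, 12, 5, 4, 9, 10, 6, 8, 3, 7, 11, 1]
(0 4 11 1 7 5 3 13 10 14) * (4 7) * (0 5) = (0 7)(1 4 11)(3 13 10 14 5) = [7, 4, 2, 13, 11, 3, 6, 0, 8, 9, 14, 1, 12, 10, 5]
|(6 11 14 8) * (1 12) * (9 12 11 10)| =8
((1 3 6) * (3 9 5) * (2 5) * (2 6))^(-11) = ((1 9 6)(2 5 3))^(-11) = (1 9 6)(2 5 3)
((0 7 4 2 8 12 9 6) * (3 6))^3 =((0 7 4 2 8 12 9 3 6))^3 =(0 2 9)(3 7 8)(4 12 6)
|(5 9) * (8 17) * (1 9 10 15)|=|(1 9 5 10 15)(8 17)|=10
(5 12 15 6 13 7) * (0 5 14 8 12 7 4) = [5, 1, 2, 3, 0, 7, 13, 14, 12, 9, 10, 11, 15, 4, 8, 6] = (0 5 7 14 8 12 15 6 13 4)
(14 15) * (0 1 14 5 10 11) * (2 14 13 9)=(0 1 13 9 2 14 15 5 10 11)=[1, 13, 14, 3, 4, 10, 6, 7, 8, 2, 11, 0, 12, 9, 15, 5]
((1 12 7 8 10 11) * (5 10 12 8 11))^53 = (1 7 8 11 12)(5 10)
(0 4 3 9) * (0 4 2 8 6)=(0 2 8 6)(3 9 4)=[2, 1, 8, 9, 3, 5, 0, 7, 6, 4]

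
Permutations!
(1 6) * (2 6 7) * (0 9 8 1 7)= [9, 0, 6, 3, 4, 5, 7, 2, 1, 8]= (0 9 8 1)(2 6 7)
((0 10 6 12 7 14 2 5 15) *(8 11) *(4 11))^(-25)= ((0 10 6 12 7 14 2 5 15)(4 11 8))^(-25)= (0 6 7 2 15 10 12 14 5)(4 8 11)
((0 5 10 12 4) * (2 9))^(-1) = (0 4 12 10 5)(2 9) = ((0 5 10 12 4)(2 9))^(-1)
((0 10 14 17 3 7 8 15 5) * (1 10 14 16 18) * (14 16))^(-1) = (0 5 15 8 7 3 17 14 10 1 18 16)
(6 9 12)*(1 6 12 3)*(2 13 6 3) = (1 3)(2 13 6 9) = [0, 3, 13, 1, 4, 5, 9, 7, 8, 2, 10, 11, 12, 6]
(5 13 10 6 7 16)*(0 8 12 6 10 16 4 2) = (0 8 12 6 7 4 2)(5 13 16) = [8, 1, 0, 3, 2, 13, 7, 4, 12, 9, 10, 11, 6, 16, 14, 15, 5]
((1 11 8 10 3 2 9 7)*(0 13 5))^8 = (0 5 13)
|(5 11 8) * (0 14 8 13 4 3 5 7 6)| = |(0 14 8 7 6)(3 5 11 13 4)| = 5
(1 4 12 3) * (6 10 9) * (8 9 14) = (1 4 12 3)(6 10 14 8 9) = [0, 4, 2, 1, 12, 5, 10, 7, 9, 6, 14, 11, 3, 13, 8]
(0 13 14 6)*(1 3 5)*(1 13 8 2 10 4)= (0 8 2 10 4 1 3 5 13 14 6)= [8, 3, 10, 5, 1, 13, 0, 7, 2, 9, 4, 11, 12, 14, 6]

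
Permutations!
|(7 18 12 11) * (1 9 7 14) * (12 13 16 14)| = 14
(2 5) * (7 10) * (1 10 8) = (1 10 7 8)(2 5) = [0, 10, 5, 3, 4, 2, 6, 8, 1, 9, 7]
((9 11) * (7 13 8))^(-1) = ((7 13 8)(9 11))^(-1) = (7 8 13)(9 11)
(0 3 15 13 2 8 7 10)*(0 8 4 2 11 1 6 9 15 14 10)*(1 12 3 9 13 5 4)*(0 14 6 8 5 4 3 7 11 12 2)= (0 9 15 4)(1 8 11 2)(3 6 13 12 7 14 10 5)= [9, 8, 1, 6, 0, 3, 13, 14, 11, 15, 5, 2, 7, 12, 10, 4]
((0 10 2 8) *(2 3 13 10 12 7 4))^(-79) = (0 8 2 4 7 12)(3 10 13)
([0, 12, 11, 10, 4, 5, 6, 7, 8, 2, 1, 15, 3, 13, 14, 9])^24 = (15)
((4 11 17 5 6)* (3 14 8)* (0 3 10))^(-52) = (0 8 3 10 14)(4 5 11 6 17)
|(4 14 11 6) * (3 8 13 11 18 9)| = |(3 8 13 11 6 4 14 18 9)| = 9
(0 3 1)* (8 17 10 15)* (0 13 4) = (0 3 1 13 4)(8 17 10 15) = [3, 13, 2, 1, 0, 5, 6, 7, 17, 9, 15, 11, 12, 4, 14, 8, 16, 10]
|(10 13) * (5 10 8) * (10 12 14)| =|(5 12 14 10 13 8)| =6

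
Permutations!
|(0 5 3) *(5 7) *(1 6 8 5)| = |(0 7 1 6 8 5 3)| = 7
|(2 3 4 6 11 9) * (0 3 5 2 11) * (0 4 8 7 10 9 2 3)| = |(2 5 3 8 7 10 9 11)(4 6)| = 8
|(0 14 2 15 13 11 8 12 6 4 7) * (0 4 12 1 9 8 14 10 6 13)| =|(0 10 6 12 13 11 14 2 15)(1 9 8)(4 7)| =18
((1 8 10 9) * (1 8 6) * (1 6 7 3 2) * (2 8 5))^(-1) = ((1 7 3 8 10 9 5 2))^(-1) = (1 2 5 9 10 8 3 7)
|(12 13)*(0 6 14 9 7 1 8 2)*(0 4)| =|(0 6 14 9 7 1 8 2 4)(12 13)| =18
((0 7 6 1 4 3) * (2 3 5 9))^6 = (0 9 1)(2 4 7)(3 5 6) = ((0 7 6 1 4 5 9 2 3))^6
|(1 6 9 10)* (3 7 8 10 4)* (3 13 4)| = |(1 6 9 3 7 8 10)(4 13)| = 14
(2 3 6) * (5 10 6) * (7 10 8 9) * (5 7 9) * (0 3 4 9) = [3, 1, 4, 7, 9, 8, 2, 10, 5, 0, 6] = (0 3 7 10 6 2 4 9)(5 8)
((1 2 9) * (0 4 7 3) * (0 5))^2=(0 7 5 4 3)(1 9 2)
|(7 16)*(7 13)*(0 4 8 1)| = 12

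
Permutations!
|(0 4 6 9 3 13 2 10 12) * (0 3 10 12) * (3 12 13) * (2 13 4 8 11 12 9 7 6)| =6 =|(13)(0 8 11 12 9 10)(2 4)(6 7)|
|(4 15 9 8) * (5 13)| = 4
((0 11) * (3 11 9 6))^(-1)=(0 11 3 6 9)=((0 9 6 3 11))^(-1)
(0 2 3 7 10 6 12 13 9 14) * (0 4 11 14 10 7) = (0 2 3)(4 11 14)(6 12 13 9 10) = [2, 1, 3, 0, 11, 5, 12, 7, 8, 10, 6, 14, 13, 9, 4]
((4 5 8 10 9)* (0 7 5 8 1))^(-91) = (0 7 5 1)(4 8 10 9)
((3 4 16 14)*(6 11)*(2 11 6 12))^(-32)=((2 11 12)(3 4 16 14))^(-32)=(16)(2 11 12)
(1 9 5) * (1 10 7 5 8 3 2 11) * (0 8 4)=[8, 9, 11, 2, 0, 10, 6, 5, 3, 4, 7, 1]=(0 8 3 2 11 1 9 4)(5 10 7)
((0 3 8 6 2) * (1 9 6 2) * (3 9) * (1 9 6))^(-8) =(0 2 8 3 1 9 6)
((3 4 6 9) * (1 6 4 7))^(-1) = ((1 6 9 3 7))^(-1) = (1 7 3 9 6)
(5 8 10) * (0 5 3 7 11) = (0 5 8 10 3 7 11) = [5, 1, 2, 7, 4, 8, 6, 11, 10, 9, 3, 0]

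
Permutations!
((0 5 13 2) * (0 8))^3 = (0 2 5 8 13) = ((0 5 13 2 8))^3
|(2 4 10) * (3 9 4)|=5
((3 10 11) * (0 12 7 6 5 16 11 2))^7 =(0 3 5 12 10 16 7 2 11 6)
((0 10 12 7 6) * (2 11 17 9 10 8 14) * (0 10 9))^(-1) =((0 8 14 2 11 17)(6 10 12 7))^(-1) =(0 17 11 2 14 8)(6 7 12 10)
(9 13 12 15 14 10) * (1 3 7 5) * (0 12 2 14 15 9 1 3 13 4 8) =[12, 13, 14, 7, 8, 3, 6, 5, 0, 4, 1, 11, 9, 2, 10, 15] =(15)(0 12 9 4 8)(1 13 2 14 10)(3 7 5)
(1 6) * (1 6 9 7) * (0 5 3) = (0 5 3)(1 9 7) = [5, 9, 2, 0, 4, 3, 6, 1, 8, 7]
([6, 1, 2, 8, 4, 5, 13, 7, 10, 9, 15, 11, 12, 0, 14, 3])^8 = [13, 1, 2, 3, 4, 5, 0, 7, 8, 9, 10, 11, 12, 6, 14, 15]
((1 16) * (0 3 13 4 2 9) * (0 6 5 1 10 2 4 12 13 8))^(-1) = ((0 3 8)(1 16 10 2 9 6 5)(12 13))^(-1) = (0 8 3)(1 5 6 9 2 10 16)(12 13)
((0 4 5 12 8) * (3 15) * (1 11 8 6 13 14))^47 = ((0 4 5 12 6 13 14 1 11 8)(3 15))^47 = (0 1 6 4 11 13 5 8 14 12)(3 15)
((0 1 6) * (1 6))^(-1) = ((0 6))^(-1) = (0 6)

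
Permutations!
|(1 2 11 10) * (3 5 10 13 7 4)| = |(1 2 11 13 7 4 3 5 10)| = 9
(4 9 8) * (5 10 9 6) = (4 6 5 10 9 8) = [0, 1, 2, 3, 6, 10, 5, 7, 4, 8, 9]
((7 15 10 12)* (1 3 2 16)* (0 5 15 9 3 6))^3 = (0 10 9 16)(1 5 12 3)(2 6 15 7)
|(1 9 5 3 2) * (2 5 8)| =4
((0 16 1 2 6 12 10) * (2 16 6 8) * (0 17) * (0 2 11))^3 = ((0 6 12 10 17 2 8 11)(1 16))^3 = (0 10 8 6 17 11 12 2)(1 16)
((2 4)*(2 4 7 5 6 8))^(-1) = ((2 7 5 6 8))^(-1) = (2 8 6 5 7)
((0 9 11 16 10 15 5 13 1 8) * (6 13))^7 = ((0 9 11 16 10 15 5 6 13 1 8))^7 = (0 6 16 8 5 11 1 15 9 13 10)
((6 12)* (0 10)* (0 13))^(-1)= (0 13 10)(6 12)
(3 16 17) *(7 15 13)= (3 16 17)(7 15 13)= [0, 1, 2, 16, 4, 5, 6, 15, 8, 9, 10, 11, 12, 7, 14, 13, 17, 3]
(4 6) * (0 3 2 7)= [3, 1, 7, 2, 6, 5, 4, 0]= (0 3 2 7)(4 6)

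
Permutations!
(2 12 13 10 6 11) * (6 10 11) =[0, 1, 12, 3, 4, 5, 6, 7, 8, 9, 10, 2, 13, 11] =(2 12 13 11)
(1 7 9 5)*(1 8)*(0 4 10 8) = (0 4 10 8 1 7 9 5) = [4, 7, 2, 3, 10, 0, 6, 9, 1, 5, 8]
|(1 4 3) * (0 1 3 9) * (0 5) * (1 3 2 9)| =|(0 3 2 9 5)(1 4)| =10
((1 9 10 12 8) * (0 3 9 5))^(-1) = (0 5 1 8 12 10 9 3)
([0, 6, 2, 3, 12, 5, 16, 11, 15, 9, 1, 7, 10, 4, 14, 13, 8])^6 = (1 4 8)(6 12 15)(10 13 16)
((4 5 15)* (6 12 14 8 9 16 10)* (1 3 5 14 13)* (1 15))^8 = ((1 3 5)(4 14 8 9 16 10 6 12 13 15))^8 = (1 5 3)(4 13 6 16 8)(9 14 15 12 10)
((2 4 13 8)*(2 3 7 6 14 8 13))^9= (2 4)(3 8 14 6 7)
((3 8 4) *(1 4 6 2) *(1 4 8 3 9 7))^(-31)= ((1 8 6 2 4 9 7))^(-31)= (1 4 8 9 6 7 2)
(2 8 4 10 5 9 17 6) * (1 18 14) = [0, 18, 8, 3, 10, 9, 2, 7, 4, 17, 5, 11, 12, 13, 1, 15, 16, 6, 14] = (1 18 14)(2 8 4 10 5 9 17 6)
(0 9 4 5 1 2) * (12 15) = [9, 2, 0, 3, 5, 1, 6, 7, 8, 4, 10, 11, 15, 13, 14, 12] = (0 9 4 5 1 2)(12 15)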